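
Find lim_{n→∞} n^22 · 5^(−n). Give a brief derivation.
lim = 0

Exponentials with base > 1 dominate every fixed polynomial: for any fixed c, n^c / 5^n → 0 as n → ∞ (e.g. by the ratio test, or by writing 5^n = e^(n ln 5) and noting e^(n ln 5) / n^c → ∞). Hence n^22 · 5^(−n) = n^22 / 5^n → 0.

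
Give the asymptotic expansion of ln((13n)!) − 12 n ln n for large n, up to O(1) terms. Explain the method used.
ln((13n)!) − 12 n ln n = n ln n + 13(ln 13 − 1) n + (1/2) ln(2π·13n) + O(1/n)

Stirling: ln((13n)!) = 13n ln(13n) − 13n + (1/2) ln(2π·13n) + O(1/n).
Expand 13n ln(13n) = 13n (ln n + ln 13) = 13n ln n + 13n ln 13.
Subtract 12n ln n: leading term is (13 − 12) n ln n = n ln n. The next term is 13n ln 13 − 13n = 13(ln 13 − 1) n. Then the (1/2) ln(2π·13n) correction.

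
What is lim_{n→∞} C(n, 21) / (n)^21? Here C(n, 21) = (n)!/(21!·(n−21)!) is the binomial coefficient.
lim = 1/21! = 1/51090942171709440000

With N = n → ∞: C(N, 21) / N^21 = [N(N−1)…(N−20)] / (21! · N^21) = (1/21!) · 1 · (1 − 1/n) · … · (1 − 20/n). Each factor → 1 as N → ∞, so the limit is 1/21! = 1/51090942171709440000.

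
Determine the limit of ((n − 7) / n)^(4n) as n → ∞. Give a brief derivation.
lim = e^(−28)

Rewrite as (1 − 7/n)^(4n). By the standard limit (1 + x/n)^n → e^x, we have (1 − 7/n)^n → e^(−7), and raising to the 4th power gives e^(−28).
More precisely, ln[(1 − 7/n)^(4n)] = 4n · ln(1 − 7/n) = 4n · (-7/n + O(1/n^2)) = -28 + O(1/n) → -28.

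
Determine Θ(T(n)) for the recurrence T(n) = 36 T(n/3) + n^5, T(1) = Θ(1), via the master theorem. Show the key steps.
T(n) = Θ(n^5)

log_3 36 ≈ 3.262. f(n) = n^5 dominates n^(log_3 36) since 5 > 3.262, and the regularity condition a·f(n/b) = 36·(n/3)^5 = (36/243)·n^5 ≤ c·f(n) holds with c = 36/243 ≈ 0.148 < 1. So this is Case 3: T(n) = Θ(f(n)) = Θ(n^5).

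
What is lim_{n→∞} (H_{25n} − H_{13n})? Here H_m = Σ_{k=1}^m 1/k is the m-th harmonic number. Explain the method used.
lim = ln(25/13)

Euler-Maclaurin gives H_m = ln m + γ + 1/(2m) + O(1/m^2). The γ and O(1/m) terms cancel in the difference:
  H_{25n} − H_{13n} = ln(25n) − ln(13n) + O(1/n) = ln(25/13) + O(1/n).
Hence the limit is ln(25/13).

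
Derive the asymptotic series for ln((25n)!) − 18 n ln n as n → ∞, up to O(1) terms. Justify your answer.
ln((25n)!) − 18 n ln n = 7 n ln n + 25(ln 25 − 1) n + (1/2) ln(2π·25n) + O(1/n)

Stirling: ln((25n)!) = 25n ln(25n) − 25n + (1/2) ln(2π·25n) + O(1/n).
Expand 25n ln(25n) = 25n (ln n + ln 25) = 25n ln n + 25n ln 25.
Subtract 18n ln n: leading term is (25 − 18) n ln n = 7 n ln n. The next term is 25n ln 25 − 25n = 25(ln 25 − 1) n. Then the (1/2) ln(2π·25n) correction.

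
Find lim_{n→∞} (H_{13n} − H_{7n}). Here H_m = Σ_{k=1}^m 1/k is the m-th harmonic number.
lim = ln(13/7)

Euler-Maclaurin gives H_m = ln m + γ + 1/(2m) + O(1/m^2). The γ and O(1/m) terms cancel in the difference:
  H_{13n} − H_{7n} = ln(13n) − ln(7n) + O(1/n) = ln(13/7) + O(1/n).
Hence the limit is ln(13/7).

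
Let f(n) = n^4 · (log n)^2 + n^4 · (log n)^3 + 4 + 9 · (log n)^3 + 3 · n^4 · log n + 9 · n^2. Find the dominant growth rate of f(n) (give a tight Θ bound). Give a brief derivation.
f(n) ∈ Θ(n^4 · (log n)^3)

Compare the terms by growth order. For large n, n^a · (log n)^b dominates n^a' · (log n)^b' iff a > a', or (a = a' and b > b'). Ranking the 6 terms shows the dominant one is n^4 · (log n)^3. Hence f(n) ∈ Θ(n^4 · (log n)^3).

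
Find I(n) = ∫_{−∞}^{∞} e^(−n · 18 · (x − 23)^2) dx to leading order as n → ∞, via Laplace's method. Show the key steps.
I(n) = sqrt(π/(18n))

Here φ(x) = 18 · (x − 23)^2 has its unique minimum at x* = 23 with φ(x*) = 0 and φ''(x*) = 36. Laplace's method gives
  I(n) ~ e^(−n φ(x*)) · sqrt(2π / (n · φ''(x*))) = sqrt(2π / (36n)) = sqrt(π/(18n)).
This is exact: substituting u = (x − 23)·sqrt(18n) gives I(n) = (1/sqrt(18n)) ∫_{−∞}^{∞} e^(−u^2) du = sqrt(π/(18n)).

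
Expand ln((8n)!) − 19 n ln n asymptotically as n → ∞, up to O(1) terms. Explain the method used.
ln((8n)!) − 19 n ln n = −11 n ln n + 8(ln 8 − 1) n + (1/2) ln(2π·8n) + O(1/n)

Stirling: ln((8n)!) = 8n ln(8n) − 8n + (1/2) ln(2π·8n) + O(1/n).
Expand 8n ln(8n) = 8n (ln n + ln 8) = 8n ln n + 8n ln 8.
Subtract 19n ln n: leading term is (8 − 19) n ln n = −11 n ln n. The next term is 8n ln 8 − 8n = 8(ln 8 − 1) n. Then the (1/2) ln(2π·8n) correction.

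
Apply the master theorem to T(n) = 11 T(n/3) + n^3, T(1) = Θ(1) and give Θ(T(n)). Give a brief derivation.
T(n) = Θ(n^3)

log_3 11 ≈ 2.183. f(n) = n^3 dominates n^(log_3 11) since 3 > 2.183, and the regularity condition a·f(n/b) = 11·(n/3)^3 = (11/27)·n^3 ≤ c·f(n) holds with c = 11/27 ≈ 0.407 < 1. So this is Case 3: T(n) = Θ(f(n)) = Θ(n^3).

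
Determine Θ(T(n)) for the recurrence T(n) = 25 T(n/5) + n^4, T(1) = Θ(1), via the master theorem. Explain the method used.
T(n) = Θ(n^4)

log_5 25 ≈ 2.000. f(n) = n^4 dominates n^(log_5 25) since 4 > 2.000, and the regularity condition a·f(n/b) = 25·(n/5)^4 = (25/625)·n^4 ≤ c·f(n) holds with c = 25/625 ≈ 0.04 < 1. So this is Case 3: T(n) = Θ(f(n)) = Θ(n^4).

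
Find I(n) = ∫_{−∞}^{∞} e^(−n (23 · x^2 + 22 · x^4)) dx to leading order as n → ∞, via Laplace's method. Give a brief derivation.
I(n) ~ sqrt(π/(23n))

φ(x) = 23 · x^2 + 22 · x^4 has its unique global minimum at x* = 0 (since φ'(x) = 46x + 88x^3 = 0 only at x = 0 for real x with both coefficients positive, and φ → ∞ as |x| → ∞). At x* = 0, φ(0) = 0 and φ''(0) = 46. Laplace's method then gives
  I(n) ~ sqrt(2π / (n · φ''(0))) · e^(−n φ(0)) = sqrt(2π / (46n)) = sqrt(π/(23n)).
The 22 · x^4 term contributes only at subleading order (an O(1/n) relative correction).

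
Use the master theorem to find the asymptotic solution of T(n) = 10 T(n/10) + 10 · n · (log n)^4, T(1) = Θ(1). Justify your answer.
T(n) = Θ(n · (log n)^5)

Here log_10 10 = 1 and f(n) = 10 · n · (log n)^4 = Θ(n^(log_10 10) · (log n)^4). This is the extended Case 2 of the master theorem (f matches the critical exponent up to log factors), giving T(n) = Θ(n^(log_10 10) · (log n)^(4+1)) = Θ(n · (log n)^5).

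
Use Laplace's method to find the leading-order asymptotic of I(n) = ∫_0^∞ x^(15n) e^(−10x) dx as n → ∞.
I(n) ~ (sqrt(2π·15n) / 10) · (15n/(10e))^(15n)

Write the integrand as exp(15n ln x − 10x) and set f(x) = 15n ln x − 10x. Then f'(x) = 15n/x − 10 = 0 at x* = 15n/10, and f''(x*) = −15n/x*^2 = −10^2/(15n). Laplace's method (interior maximum) gives
  I(n) ~ e^(f(x*)) · sqrt(2π / |f''(x*)|)
        = exp(15n ln(15n/10) − 15n) · sqrt(2π · 15n / 10^2)
        = (15n/10)^(15n) e^(−15n) · sqrt(2π·15n) / 10
        = (sqrt(2π·15n) / 10) · (15n/(10e))^(15n).
This matches Γ(15n+1)/10^(15n+1) with Stirling applied to Γ.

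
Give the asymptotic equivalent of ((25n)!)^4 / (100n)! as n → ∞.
((25n)!)^4/(100n)! ~ ((2π·25n)^(3/2) / 2) · 4^(−4·25n)  →  0

Write N = 25n. Stirling: N! ~ sqrt(2π N)(N/e)^N and (4N)! ~ sqrt(2π·4N)·(4N/e)^(4N).
  (N!)^4/(4N)! ~ (2π N)^(4/2) (N/e)^(4N) / [sqrt(2π·4N) (4N/e)^(4N)]
     = (2π N)^(4/2) / sqrt(2π·4N) · (N/(4N))^(4N)
     = (2π N)^((4−1)/2) / 2 · 4^(−4N).
Since 4^4 > 1, the factor 4^(−4N) decays exponentially, so the ratio → 0. Substituting N = 25n gives the stated form.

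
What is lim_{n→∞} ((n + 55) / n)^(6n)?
lim = e^330

Rewrite as (1 + 55/n)^(6n). By the standard limit (1 + x/n)^n → e^x, we have (1 + 55/n)^n → e^55, and raising to the 6th power gives e^330.
More precisely, ln[(1 + 55/n)^(6n)] = 6n · ln(1 + 55/n) = 6n · (55/n + O(1/n^2)) = 330 + O(1/n) → 330.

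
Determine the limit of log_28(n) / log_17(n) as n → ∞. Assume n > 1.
lim = ln(17) / ln(28) = log_28(17)

Change of base: log_28(n) = ln n / ln 28 and log_17(n) = ln n / ln 17. The ratio is (ln n / ln 28) · (ln 17 / ln n) = ln 17 / ln 28, a constant independent of n. So the limit is ln 17 / ln 28 = log_28(17).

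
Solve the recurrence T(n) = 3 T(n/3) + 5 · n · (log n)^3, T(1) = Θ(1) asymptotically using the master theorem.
T(n) = Θ(n · (log n)^4)

Here log_3 3 = 1 and f(n) = 5 · n · (log n)^3 = Θ(n^(log_3 3) · (log n)^3). This is the extended Case 2 of the master theorem (f matches the critical exponent up to log factors), giving T(n) = Θ(n^(log_3 3) · (log n)^(3+1)) = Θ(n · (log n)^4).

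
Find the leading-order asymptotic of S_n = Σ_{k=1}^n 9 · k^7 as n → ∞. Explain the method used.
S_n ~ 9 · n^8 / 8

By integral comparison (Euler-Maclaurin), Σ_{k=1}^n 9 · k^7 = 9 · ∫_0^n x^7 dx + O(n^7) = 9 · n^8/8 + O(n^7). (Equivalently, Faulhaber's formula gives the same leading term.)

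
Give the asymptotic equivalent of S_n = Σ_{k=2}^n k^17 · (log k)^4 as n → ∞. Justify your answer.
S_n ~ n^18 · (log n)^4 / 18

By integral comparison, S_n = ∫_1^n x^17 · (log x)^4 dx + O(n^17 · (log n)^4). For the integral, the leading term of ∫_1^n x^17 (log x)^4 dx is n^18/18 · (log n)^4 (by repeated integration by parts; each step lowers the log-exponent and produces a relatively O(1/log n) correction). Hence S_n ~ n^18 · (log n)^4 / 18.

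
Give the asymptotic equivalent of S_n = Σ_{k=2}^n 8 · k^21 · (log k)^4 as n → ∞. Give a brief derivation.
S_n ~ 4 · n^22 · (log n)^4 / 11

By integral comparison, S_n = ∫_1^n 8 · x^21 · (log x)^4 dx + O(n^21 · (log n)^4). For the integral, the leading term of ∫_1^n x^21 (log x)^4 dx is n^22/22 · (log n)^4 (by repeated integration by parts; each step lowers the log-exponent and produces a relatively O(1/log n) correction). Hence S_n ~ 4 · n^22 · (log n)^4 / 11.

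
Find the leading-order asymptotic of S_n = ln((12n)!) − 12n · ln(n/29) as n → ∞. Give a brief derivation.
S_n ~ 12n · (ln 348 − 1) + O(ln n)

Stirling: ln((12n)!) = 12n ln(12n) − 12n + O(ln n).
  S_n = 12n ln(12n) − 12n − 12n ln(n/29) + O(ln n)
      = 12n ln(12n) − 12n ln n + 12n ln 29 − 12n + O(ln n)
      = 12n ln 12 + 12n ln 29 − 12n + O(ln n)
      = 12n (ln 348 − 1) + O(ln n).
Numerically ln(348) − 1 ≈ 4.8522.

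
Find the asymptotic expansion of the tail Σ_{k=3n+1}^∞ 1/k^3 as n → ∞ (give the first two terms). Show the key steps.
Σ_{k>3n} 1/k^3 = 1/(2 · (3n)^2) − 1/(2 · (3n)^3) + O(1/(3n)^4)

Compare to the integral: ∫_{3n}^∞ x^(−3) dx = [−x^(−2)/2]_{3n}^∞ = 1/((3−1)·(3n)^2). The Euler-Maclaurin correction adds −f(3n)/2 = −1/(2·(3n)^3). Euler-Maclaurin then gives
  Σ_{k>3n} 1/k^3 = ∫_{3n}^∞ dx/x^3 − 1/(2·(3n)^3) + O(1/(3n)^4).
(Equivalently this is ζ(3) − Σ_{k≤3n} 1/k^3.)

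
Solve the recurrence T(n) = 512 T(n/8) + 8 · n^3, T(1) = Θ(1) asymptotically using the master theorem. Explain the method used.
T(n) = Θ(n^3 log n)

log_8 512 = 3, and f(n) = 8 · n^3 = Θ(n^(log_8 512)). This is Case 2 of the master theorem: T(n) = Θ(f(n) · log n) = Θ(n^3 log n).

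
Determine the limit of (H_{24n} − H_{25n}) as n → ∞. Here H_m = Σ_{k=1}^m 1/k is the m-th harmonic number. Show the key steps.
lim = ln(24/25)

Euler-Maclaurin gives H_m = ln m + γ + 1/(2m) + O(1/m^2). The γ and O(1/m) terms cancel in the difference:
  H_{24n} − H_{25n} = ln(24n) − ln(25n) + O(1/n) = ln(24/25) + O(1/n).
Hence the limit is ln(24/25).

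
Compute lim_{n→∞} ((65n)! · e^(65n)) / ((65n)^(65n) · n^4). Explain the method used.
lim = 0

Stirling: (65n)! ~ sqrt(2π·65n) · (65n/e)^(65n). Hence
  (65n)! · e^(65n) / (65n)^(65n) ~ sqrt(2π·65n).
Dividing by n^4: sqrt(2π·65n) / n^4 = sqrt(2π·65) · n^((1−8)/2), so the expression behaves like sqrt(2π·65) · n^((1−8)/2) → 0.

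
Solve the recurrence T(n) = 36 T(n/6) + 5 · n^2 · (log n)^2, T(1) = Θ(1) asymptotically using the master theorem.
T(n) = Θ(n^2 · (log n)^3)

Here log_6 36 = 2 and f(n) = 5 · n^2 · (log n)^2 = Θ(n^(log_6 36) · (log n)^2). This is the extended Case 2 of the master theorem (f matches the critical exponent up to log factors), giving T(n) = Θ(n^(log_6 36) · (log n)^(2+1)) = Θ(n^2 · (log n)^3).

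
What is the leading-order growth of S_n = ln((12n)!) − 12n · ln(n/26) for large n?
S_n ~ 12n · (ln 312 − 1) + O(ln n)

Stirling: ln((12n)!) = 12n ln(12n) − 12n + O(ln n).
  S_n = 12n ln(12n) − 12n − 12n ln(n/26) + O(ln n)
      = 12n ln(12n) − 12n ln n + 12n ln 26 − 12n + O(ln n)
      = 12n ln 12 + 12n ln 26 − 12n + O(ln n)
      = 12n (ln 312 − 1) + O(ln n).
Numerically ln(312) − 1 ≈ 4.7430.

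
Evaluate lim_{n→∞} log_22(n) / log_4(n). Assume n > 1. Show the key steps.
lim = ln(4) / ln(22) = log_22(4)

Change of base: log_22(n) = ln n / ln 22 and log_4(n) = ln n / ln 4. The ratio is (ln n / ln 22) · (ln 4 / ln n) = ln 4 / ln 22, a constant independent of n. So the limit is ln 4 / ln 22 = log_22(4).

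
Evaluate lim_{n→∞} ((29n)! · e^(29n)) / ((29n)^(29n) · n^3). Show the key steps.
lim = 0

Stirling: (29n)! ~ sqrt(2π·29n) · (29n/e)^(29n). Hence
  (29n)! · e^(29n) / (29n)^(29n) ~ sqrt(2π·29n).
Dividing by n^3: sqrt(2π·29n) / n^3 = sqrt(2π·29) · n^((1−6)/2), so the expression behaves like sqrt(2π·29) · n^((1−6)/2) → 0.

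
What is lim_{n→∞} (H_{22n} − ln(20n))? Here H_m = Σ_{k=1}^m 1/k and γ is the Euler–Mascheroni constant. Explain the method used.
lim = ln(11/10) + γ

By Euler-Maclaurin, H_m = ln m + γ + O(1/m). So
  H_{22n} − ln(20n) = ln(22n) + γ − ln(20n) + O(1/n)
                       = ln(22/20) + γ + O(1/n).
Hence the limit is ln(22/20) + γ (= ln(11/10)).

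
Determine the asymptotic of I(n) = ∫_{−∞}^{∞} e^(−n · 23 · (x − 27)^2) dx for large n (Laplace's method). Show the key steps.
I(n) = sqrt(π/(23n))

Here φ(x) = 23 · (x − 27)^2 has its unique minimum at x* = 27 with φ(x*) = 0 and φ''(x*) = 46. Laplace's method gives
  I(n) ~ e^(−n φ(x*)) · sqrt(2π / (n · φ''(x*))) = sqrt(2π / (46n)) = sqrt(π/(23n)).
This is exact: substituting u = (x − 27)·sqrt(23n) gives I(n) = (1/sqrt(23n)) ∫_{−∞}^{∞} e^(−u^2) du = sqrt(π/(23n)).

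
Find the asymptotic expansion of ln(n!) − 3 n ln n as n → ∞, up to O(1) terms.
ln(n!) − 3 n ln n = −2 n ln n − n + (1/2) ln(2π n) + O(1/n)

Stirling: ln((n)!) = n ln(n) − n + (1/2) ln(2π·n) + O(1/n).
Here n ln(n) = n ln n.
Subtract 3n ln n: leading term is (1 − 3) n ln n = −2 n ln n. The next term is −n. Then the (1/2) ln(2π·n) correction.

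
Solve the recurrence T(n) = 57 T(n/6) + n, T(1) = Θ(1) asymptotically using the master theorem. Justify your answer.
T(n) = Θ(n^(log_6 57))

Master theorem: compare f(n) = n to n^(log_6 57) where log_6 57 ≈ 2.256. Since 1 < log_6 57, we have f(n) = O(n^(log_6 57 − ε)) for some ε > 0 — Case 1. Hence T(n) = Θ(n^(log_6 57)).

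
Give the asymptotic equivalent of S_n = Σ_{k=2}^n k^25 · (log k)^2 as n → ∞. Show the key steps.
S_n ~ n^26 · (log n)^2 / 26

By integral comparison, S_n = ∫_1^n x^25 · (log x)^2 dx + O(n^25 · (log n)^2). For the integral, the leading term of ∫_1^n x^25 (log x)^2 dx is n^26/26 · (log n)^2 (by repeated integration by parts; each step lowers the log-exponent and produces a relatively O(1/log n) correction). Hence S_n ~ n^26 · (log n)^2 / 26.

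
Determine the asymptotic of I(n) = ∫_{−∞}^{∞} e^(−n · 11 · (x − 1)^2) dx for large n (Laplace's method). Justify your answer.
I(n) = sqrt(π/(11n))

Here φ(x) = 11 · (x − 1)^2 has its unique minimum at x* = 1 with φ(x*) = 0 and φ''(x*) = 22. Laplace's method gives
  I(n) ~ e^(−n φ(x*)) · sqrt(2π / (n · φ''(x*))) = sqrt(2π / (22n)) = sqrt(π/(11n)).
This is exact: substituting u = (x − 1)·sqrt(11n) gives I(n) = (1/sqrt(11n)) ∫_{−∞}^{∞} e^(−u^2) du = sqrt(π/(11n)).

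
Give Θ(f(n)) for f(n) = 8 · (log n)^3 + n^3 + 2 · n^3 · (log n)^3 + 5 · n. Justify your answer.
f(n) ∈ Θ(n^3 · (log n)^3)

Compare the terms by growth order. For large n, n^a · (log n)^b dominates n^a' · (log n)^b' iff a > a', or (a = a' and b > b'). Ranking the 4 terms shows the dominant one is 2 · n^3 · (log n)^3. Hence f(n) ∈ Θ(n^3 · (log n)^3).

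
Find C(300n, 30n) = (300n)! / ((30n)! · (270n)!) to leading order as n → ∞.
C(300n, 30n) ~ (10000000000/387420489)^(30n) · sqrt(5/(9π·30n))

Write N = 30n. Apply Stirling to each factorial:
  (10N)! ~ sqrt(2π·10N) · (10N/e)^(10N),
  N! ~ sqrt(2π N) · (N/e)^N,
  (9N)! ~ sqrt(2π·9N) · (9N/e)^(9N).
The exponential factors combine to (10N)^(10N) / (N^N · (9N)^(9N)) = 10^(10N)/9^(9N) = (10^10/9^9)^N = (10000000000/387420489)^N.
The square-root prefactors combine to sqrt(2π·10N) / (sqrt(2π N)·sqrt(2π·9N)) = sqrt(10 / (2π·9·N)) = sqrt(5/(9π·30n)).
Substituting N = 30n: C(300n, 30n) ~ (10000000000/387420489)^(30n) · sqrt(5/(9π·30n)).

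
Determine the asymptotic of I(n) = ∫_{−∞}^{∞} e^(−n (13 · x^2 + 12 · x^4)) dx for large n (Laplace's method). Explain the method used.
I(n) ~ sqrt(π/(13n))

φ(x) = 13 · x^2 + 12 · x^4 has its unique global minimum at x* = 0 (since φ'(x) = 26x + 48x^3 = 0 only at x = 0 for real x with both coefficients positive, and φ → ∞ as |x| → ∞). At x* = 0, φ(0) = 0 and φ''(0) = 26. Laplace's method then gives
  I(n) ~ sqrt(2π / (n · φ''(0))) · e^(−n φ(0)) = sqrt(2π / (26n)) = sqrt(π/(13n)).
The 12 · x^4 term contributes only at subleading order (an O(1/n) relative correction).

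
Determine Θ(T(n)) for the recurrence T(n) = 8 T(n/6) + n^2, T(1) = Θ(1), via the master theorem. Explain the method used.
T(n) = Θ(n^2)

log_6 8 ≈ 1.161. f(n) = n^2 dominates n^(log_6 8) since 2 > 1.161, and the regularity condition a·f(n/b) = 8·(n/6)^2 = (8/36)·n^2 ≤ c·f(n) holds with c = 8/36 ≈ 0.222 < 1. So this is Case 3: T(n) = Θ(f(n)) = Θ(n^2).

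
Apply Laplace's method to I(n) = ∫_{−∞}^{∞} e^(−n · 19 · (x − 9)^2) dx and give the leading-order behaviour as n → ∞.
I(n) = sqrt(π/(19n))

Here φ(x) = 19 · (x − 9)^2 has its unique minimum at x* = 9 with φ(x*) = 0 and φ''(x*) = 38. Laplace's method gives
  I(n) ~ e^(−n φ(x*)) · sqrt(2π / (n · φ''(x*))) = sqrt(2π / (38n)) = sqrt(π/(19n)).
This is exact: substituting u = (x − 9)·sqrt(19n) gives I(n) = (1/sqrt(19n)) ∫_{−∞}^{∞} e^(−u^2) du = sqrt(π/(19n)).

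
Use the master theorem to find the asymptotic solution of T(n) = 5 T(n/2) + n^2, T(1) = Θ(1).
T(n) = Θ(n^(log_2 5))

Master theorem: compare f(n) = n^2 to n^(log_2 5) where log_2 5 ≈ 2.322. Since 2 < log_2 5, we have f(n) = O(n^(log_2 5 − ε)) for some ε > 0 — Case 1. Hence T(n) = Θ(n^(log_2 5)).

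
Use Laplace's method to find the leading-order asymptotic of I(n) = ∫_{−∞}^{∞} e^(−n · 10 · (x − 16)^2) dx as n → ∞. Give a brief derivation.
I(n) = sqrt(π/(10n))

Here φ(x) = 10 · (x − 16)^2 has its unique minimum at x* = 16 with φ(x*) = 0 and φ''(x*) = 20. Laplace's method gives
  I(n) ~ e^(−n φ(x*)) · sqrt(2π / (n · φ''(x*))) = sqrt(2π / (20n)) = sqrt(π/(10n)).
This is exact: substituting u = (x − 16)·sqrt(10n) gives I(n) = (1/sqrt(10n)) ∫_{−∞}^{∞} e^(−u^2) du = sqrt(π/(10n)).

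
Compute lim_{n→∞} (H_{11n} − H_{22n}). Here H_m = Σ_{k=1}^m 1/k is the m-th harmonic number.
lim = ln(11/22) = −ln 2

Euler-Maclaurin gives H_m = ln m + γ + 1/(2m) + O(1/m^2). The γ and O(1/m) terms cancel in the difference:
  H_{11n} − H_{22n} = ln(11n) − ln(22n) + O(1/n) = ln(11/22) + O(1/n).
Hence the limit is ln(11/22) = −ln 2.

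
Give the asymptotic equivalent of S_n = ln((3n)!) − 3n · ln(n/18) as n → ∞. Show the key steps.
S_n ~ 3n · (ln 54 − 1) + O(ln n)

Stirling: ln((3n)!) = 3n ln(3n) − 3n + O(ln n).
  S_n = 3n ln(3n) − 3n − 3n ln(n/18) + O(ln n)
      = 3n ln(3n) − 3n ln n + 3n ln 18 − 3n + O(ln n)
      = 3n ln 3 + 3n ln 18 − 3n + O(ln n)
      = 3n (ln 54 − 1) + O(ln n).
Numerically ln(54) − 1 ≈ 2.9890.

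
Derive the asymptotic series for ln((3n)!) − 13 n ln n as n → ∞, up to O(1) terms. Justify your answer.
ln((3n)!) − 13 n ln n = −10 n ln n + 3(ln 3 − 1) n + (1/2) ln(2π·3n) + O(1/n)

Stirling: ln((3n)!) = 3n ln(3n) − 3n + (1/2) ln(2π·3n) + O(1/n).
Expand 3n ln(3n) = 3n (ln n + ln 3) = 3n ln n + 3n ln 3.
Subtract 13n ln n: leading term is (3 − 13) n ln n = −10 n ln n. The next term is 3n ln 3 − 3n = 3(ln 3 − 1) n. Then the (1/2) ln(2π·3n) correction.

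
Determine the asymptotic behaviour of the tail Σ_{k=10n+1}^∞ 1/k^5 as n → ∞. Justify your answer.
Σ_{k>10n} 1/k^5 ~ 1/(4 · (10n)^4)

Compare to the integral: ∫_{10n}^∞ x^(−5) dx = [−x^(−4)/4]_{10n}^∞ = 1/((5−1)·(10n)^4). Euler-Maclaurin then gives
  Σ_{k>10n} 1/k^5 = ∫_{10n}^∞ dx/x^5 − 1/(2·(10n)^5) + O(1/(10n)^6).
(Equivalently this is ζ(5) − Σ_{k≤10n} 1/k^5.)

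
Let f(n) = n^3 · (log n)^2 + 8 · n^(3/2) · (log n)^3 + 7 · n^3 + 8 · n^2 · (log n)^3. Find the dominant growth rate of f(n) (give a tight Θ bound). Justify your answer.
f(n) ∈ Θ(n^3 · (log n)^2)

Compare the terms by growth order. For large n, n^a · (log n)^b dominates n^a' · (log n)^b' iff a > a', or (a = a' and b > b'). Ranking the 4 terms shows the dominant one is n^3 · (log n)^2. Hence f(n) ∈ Θ(n^3 · (log n)^2).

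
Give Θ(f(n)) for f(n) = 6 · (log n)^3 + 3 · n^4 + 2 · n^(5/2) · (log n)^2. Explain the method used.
f(n) ∈ Θ(n^4)

Compare the terms by growth order. For large n, n^a · (log n)^b dominates n^a' · (log n)^b' iff a > a', or (a = a' and b > b'). Ranking the 3 terms shows the dominant one is 3 · n^4. Hence f(n) ∈ Θ(n^4).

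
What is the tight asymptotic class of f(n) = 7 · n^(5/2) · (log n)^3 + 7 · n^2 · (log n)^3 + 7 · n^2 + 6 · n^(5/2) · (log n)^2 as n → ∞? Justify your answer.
f(n) ∈ Θ(n^(5/2) · (log n)^3)

Compare the terms by growth order. For large n, n^a · (log n)^b dominates n^a' · (log n)^b' iff a > a', or (a = a' and b > b'). Ranking the 4 terms shows the dominant one is 7 · n^(5/2) · (log n)^3. Hence f(n) ∈ Θ(n^(5/2) · (log n)^3).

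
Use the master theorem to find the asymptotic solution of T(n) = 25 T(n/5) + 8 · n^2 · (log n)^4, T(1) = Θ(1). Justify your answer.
T(n) = Θ(n^2 · (log n)^5)

Here log_5 25 = 2 and f(n) = 8 · n^2 · (log n)^4 = Θ(n^(log_5 25) · (log n)^4). This is the extended Case 2 of the master theorem (f matches the critical exponent up to log factors), giving T(n) = Θ(n^(log_5 25) · (log n)^(4+1)) = Θ(n^2 · (log n)^5).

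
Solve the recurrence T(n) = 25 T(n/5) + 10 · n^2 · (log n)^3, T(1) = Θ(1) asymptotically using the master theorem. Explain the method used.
T(n) = Θ(n^2 · (log n)^4)

Here log_5 25 = 2 and f(n) = 10 · n^2 · (log n)^3 = Θ(n^(log_5 25) · (log n)^3). This is the extended Case 2 of the master theorem (f matches the critical exponent up to log factors), giving T(n) = Θ(n^(log_5 25) · (log n)^(3+1)) = Θ(n^2 · (log n)^4).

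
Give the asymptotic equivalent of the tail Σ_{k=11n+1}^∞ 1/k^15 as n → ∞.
Σ_{k>11n} 1/k^15 ~ 1/(14 · (11n)^14)

Compare to the integral: ∫_{11n}^∞ x^(−15) dx = [−x^(−14)/14]_{11n}^∞ = 1/((15−1)·(11n)^14). Euler-Maclaurin then gives
  Σ_{k>11n} 1/k^15 = ∫_{11n}^∞ dx/x^15 − 1/(2·(11n)^15) + O(1/(11n)^16).
(Equivalently this is ζ(15) − Σ_{k≤11n} 1/k^15.)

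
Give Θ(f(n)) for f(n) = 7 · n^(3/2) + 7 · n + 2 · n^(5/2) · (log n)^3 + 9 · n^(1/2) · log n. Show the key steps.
f(n) ∈ Θ(n^(5/2) · (log n)^3)

Compare the terms by growth order. For large n, n^a · (log n)^b dominates n^a' · (log n)^b' iff a > a', or (a = a' and b > b'). Ranking the 4 terms shows the dominant one is 2 · n^(5/2) · (log n)^3. Hence f(n) ∈ Θ(n^(5/2) · (log n)^3).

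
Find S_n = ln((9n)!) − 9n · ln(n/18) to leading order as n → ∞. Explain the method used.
S_n ~ 9n · (ln 162 − 1) + O(ln n)

Stirling: ln((9n)!) = 9n ln(9n) − 9n + O(ln n).
  S_n = 9n ln(9n) − 9n − 9n ln(n/18) + O(ln n)
      = 9n ln(9n) − 9n ln n + 9n ln 18 − 9n + O(ln n)
      = 9n ln 9 + 9n ln 18 − 9n + O(ln n)
      = 9n (ln 162 − 1) + O(ln n).
Numerically ln(162) − 1 ≈ 4.0876.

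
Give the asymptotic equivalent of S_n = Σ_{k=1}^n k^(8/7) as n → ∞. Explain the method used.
S_n ~ (7/15) · n^(15/7)

Integral comparison: Σ_{k=1}^n k^(8/7) = ∫_0^n x^(8/7) dx + O(n^(8/7)). The integral is n^(1 + 8/7) / (1 + 8/7) = n^((8+7)/7) / ((8+7)/7) = (7/15) · n^(15/7).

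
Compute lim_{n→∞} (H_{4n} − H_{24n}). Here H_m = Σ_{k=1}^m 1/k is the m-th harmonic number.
lim = ln(4/24) = −ln 6

Euler-Maclaurin gives H_m = ln m + γ + 1/(2m) + O(1/m^2). The γ and O(1/m) terms cancel in the difference:
  H_{4n} − H_{24n} = ln(4n) − ln(24n) + O(1/n) = ln(4/24) + O(1/n).
Hence the limit is ln(4/24) = −ln 6.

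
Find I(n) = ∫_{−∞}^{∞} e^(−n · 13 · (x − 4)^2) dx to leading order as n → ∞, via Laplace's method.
I(n) = sqrt(π/(13n))

Here φ(x) = 13 · (x − 4)^2 has its unique minimum at x* = 4 with φ(x*) = 0 and φ''(x*) = 26. Laplace's method gives
  I(n) ~ e^(−n φ(x*)) · sqrt(2π / (n · φ''(x*))) = sqrt(2π / (26n)) = sqrt(π/(13n)).
This is exact: substituting u = (x − 4)·sqrt(13n) gives I(n) = (1/sqrt(13n)) ∫_{−∞}^{∞} e^(−u^2) du = sqrt(π/(13n)).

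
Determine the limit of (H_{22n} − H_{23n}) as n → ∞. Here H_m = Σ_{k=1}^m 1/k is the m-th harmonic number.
lim = ln(22/23)

Euler-Maclaurin gives H_m = ln m + γ + 1/(2m) + O(1/m^2). The γ and O(1/m) terms cancel in the difference:
  H_{22n} − H_{23n} = ln(22n) − ln(23n) + O(1/n) = ln(22/23) + O(1/n).
Hence the limit is ln(22/23).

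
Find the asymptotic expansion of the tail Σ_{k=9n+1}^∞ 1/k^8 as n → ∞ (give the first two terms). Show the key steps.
Σ_{k>9n} 1/k^8 = 1/(7 · (9n)^7) − 1/(2 · (9n)^8) + O(1/(9n)^9)

Compare to the integral: ∫_{9n}^∞ x^(−8) dx = [−x^(−7)/7]_{9n}^∞ = 1/((8−1)·(9n)^7). The Euler-Maclaurin correction adds −f(9n)/2 = −1/(2·(9n)^8). Euler-Maclaurin then gives
  Σ_{k>9n} 1/k^8 = ∫_{9n}^∞ dx/x^8 − 1/(2·(9n)^8) + O(1/(9n)^9).
(Equivalently this is ζ(8) − Σ_{k≤9n} 1/k^8.)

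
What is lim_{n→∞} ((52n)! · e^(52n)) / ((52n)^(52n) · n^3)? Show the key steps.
lim = 0

Stirling: (52n)! ~ sqrt(2π·52n) · (52n/e)^(52n). Hence
  (52n)! · e^(52n) / (52n)^(52n) ~ sqrt(2π·52n).
Dividing by n^3: sqrt(2π·52n) / n^3 = sqrt(2π·52) · n^((1−6)/2), so the expression behaves like sqrt(2π·52) · n^((1−6)/2) → 0.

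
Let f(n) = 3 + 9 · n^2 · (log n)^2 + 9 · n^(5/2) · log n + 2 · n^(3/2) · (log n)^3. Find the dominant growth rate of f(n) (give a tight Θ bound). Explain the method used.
f(n) ∈ Θ(n^(5/2) · log n)

Compare the terms by growth order. For large n, n^a · (log n)^b dominates n^a' · (log n)^b' iff a > a', or (a = a' and b > b'). Ranking the 4 terms shows the dominant one is 9 · n^(5/2) · log n. Hence f(n) ∈ Θ(n^(5/2) · log n).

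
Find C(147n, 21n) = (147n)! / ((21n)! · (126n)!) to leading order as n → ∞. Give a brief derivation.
C(147n, 21n) ~ (823543/46656)^(21n) · sqrt(7/(12π·21n))

Write N = 21n. Apply Stirling to each factorial:
  (7N)! ~ sqrt(2π·7N) · (7N/e)^(7N),
  N! ~ sqrt(2π N) · (N/e)^N,
  (6N)! ~ sqrt(2π·6N) · (6N/e)^(6N).
The exponential factors combine to (7N)^(7N) / (N^N · (6N)^(6N)) = 7^(7N)/6^(6N) = (7^7/6^6)^N = (823543/46656)^N.
The square-root prefactors combine to sqrt(2π·7N) / (sqrt(2π N)·sqrt(2π·6N)) = sqrt(7 / (2π·6·N)) = sqrt(7/(12π·21n)).
Substituting N = 21n: C(147n, 21n) ~ (823543/46656)^(21n) · sqrt(7/(12π·21n)).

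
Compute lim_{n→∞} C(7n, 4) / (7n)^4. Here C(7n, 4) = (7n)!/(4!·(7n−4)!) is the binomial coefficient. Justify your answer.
lim = 1/4! = 1/24

With N = 7n → ∞: C(N, 4) / N^4 = [N(N−1)…(N−3)] / (4! · N^4) = (1/4!) · 1 · (1 − 1/(7n)) · (1 − 2/(7n)) · (1 − 3/(7n)). Each factor → 1 as N → ∞, so the limit is 1/4! = 1/24.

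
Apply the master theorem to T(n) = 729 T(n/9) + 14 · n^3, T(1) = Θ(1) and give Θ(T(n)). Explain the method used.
T(n) = Θ(n^3 log n)

log_9 729 = 3, and f(n) = 14 · n^3 = Θ(n^(log_9 729)). This is Case 2 of the master theorem: T(n) = Θ(f(n) · log n) = Θ(n^3 log n).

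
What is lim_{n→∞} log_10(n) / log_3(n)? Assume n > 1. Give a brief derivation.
lim = ln(3) / ln(10) = log_10(3)

Change of base: log_10(n) = ln n / ln 10 and log_3(n) = ln n / ln 3. The ratio is (ln n / ln 10) · (ln 3 / ln n) = ln 3 / ln 10, a constant independent of n. So the limit is ln 3 / ln 10 = log_10(3).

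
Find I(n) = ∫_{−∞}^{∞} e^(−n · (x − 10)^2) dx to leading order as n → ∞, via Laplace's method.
I(n) = sqrt(π/n)

Here φ(x) = (x − 10)^2 has its unique minimum at x* = 10 with φ(x*) = 0 and φ''(x*) = 2. Laplace's method gives
  I(n) ~ e^(−n φ(x*)) · sqrt(2π / (n · φ''(x*))) = sqrt(2π / (2n)) = sqrt(π/n).
This is exact: substituting u = (x − 10)·sqrt(n) gives I(n) = (1/sqrt(n)) ∫_{−∞}^{∞} e^(−u^2) du = sqrt(π/n).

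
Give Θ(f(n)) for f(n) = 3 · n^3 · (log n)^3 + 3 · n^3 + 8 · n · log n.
f(n) ∈ Θ(n^3 · (log n)^3)

Compare the terms by growth order. For large n, n^a · (log n)^b dominates n^a' · (log n)^b' iff a > a', or (a = a' and b > b'). Ranking the 3 terms shows the dominant one is 3 · n^3 · (log n)^3. Hence f(n) ∈ Θ(n^3 · (log n)^3).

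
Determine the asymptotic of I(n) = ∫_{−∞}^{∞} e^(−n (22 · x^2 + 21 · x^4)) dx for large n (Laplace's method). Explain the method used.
I(n) ~ sqrt(π/(22n))

φ(x) = 22 · x^2 + 21 · x^4 has its unique global minimum at x* = 0 (since φ'(x) = 44x + 84x^3 = 0 only at x = 0 for real x with both coefficients positive, and φ → ∞ as |x| → ∞). At x* = 0, φ(0) = 0 and φ''(0) = 44. Laplace's method then gives
  I(n) ~ sqrt(2π / (n · φ''(0))) · e^(−n φ(0)) = sqrt(2π / (44n)) = sqrt(π/(22n)).
The 21 · x^4 term contributes only at subleading order (an O(1/n) relative correction).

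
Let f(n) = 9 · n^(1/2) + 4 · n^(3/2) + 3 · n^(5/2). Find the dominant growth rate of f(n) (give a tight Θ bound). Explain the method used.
f(n) ∈ Θ(n^(5/2))

Compare the terms by growth order. For large n, n^a · (log n)^b dominates n^a' · (log n)^b' iff a > a', or (a = a' and b > b'). Ranking the 3 terms shows the dominant one is 3 · n^(5/2). Hence f(n) ∈ Θ(n^(5/2)).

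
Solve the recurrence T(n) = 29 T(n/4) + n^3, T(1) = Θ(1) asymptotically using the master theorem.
T(n) = Θ(n^3)

log_4 29 ≈ 2.429. f(n) = n^3 dominates n^(log_4 29) since 3 > 2.429, and the regularity condition a·f(n/b) = 29·(n/4)^3 = (29/64)·n^3 ≤ c·f(n) holds with c = 29/64 ≈ 0.453 < 1. So this is Case 3: T(n) = Θ(f(n)) = Θ(n^3).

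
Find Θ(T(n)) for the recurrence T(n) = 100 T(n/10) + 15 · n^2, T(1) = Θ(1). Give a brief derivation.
T(n) = Θ(n^2 log n)

log_10 100 = 2, and f(n) = 15 · n^2 = Θ(n^(log_10 100)). This is Case 2 of the master theorem: T(n) = Θ(f(n) · log n) = Θ(n^2 log n).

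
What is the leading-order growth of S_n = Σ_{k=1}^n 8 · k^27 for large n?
S_n ~ 2 · n^28 / 7

By integral comparison (Euler-Maclaurin), Σ_{k=1}^n 8 · k^27 = 8 · ∫_0^n x^27 dx + O(n^27) = 8 · n^28/28 = 2 · n^28 / 7 + O(n^27). (Equivalently, Faulhaber's formula gives the same leading term.)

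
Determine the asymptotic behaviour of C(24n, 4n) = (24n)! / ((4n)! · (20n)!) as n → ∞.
C(24n, 4n) ~ (46656/3125)^(4n) · sqrt(3/(5π·4n))

Write N = 4n. Apply Stirling to each factorial:
  (6N)! ~ sqrt(2π·6N) · (6N/e)^(6N),
  N! ~ sqrt(2π N) · (N/e)^N,
  (5N)! ~ sqrt(2π·5N) · (5N/e)^(5N).
The exponential factors combine to (6N)^(6N) / (N^N · (5N)^(5N)) = 6^(6N)/5^(5N) = (6^6/5^5)^N = (46656/3125)^N.
The square-root prefactors combine to sqrt(2π·6N) / (sqrt(2π N)·sqrt(2π·5N)) = sqrt(6 / (2π·5·N)) = sqrt(3/(5π·4n)).
Substituting N = 4n: C(24n, 4n) ~ (46656/3125)^(4n) · sqrt(3/(5π·4n)).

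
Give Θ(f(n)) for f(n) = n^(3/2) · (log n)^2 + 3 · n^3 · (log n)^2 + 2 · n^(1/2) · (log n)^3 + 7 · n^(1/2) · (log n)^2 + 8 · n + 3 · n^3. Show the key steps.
f(n) ∈ Θ(n^3 · (log n)^2)

Compare the terms by growth order. For large n, n^a · (log n)^b dominates n^a' · (log n)^b' iff a > a', or (a = a' and b > b'). Ranking the 6 terms shows the dominant one is 3 · n^3 · (log n)^2. Hence f(n) ∈ Θ(n^3 · (log n)^2).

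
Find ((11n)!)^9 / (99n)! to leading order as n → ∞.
((11n)!)^9/(99n)! ~ ((2π·11n)^(8/2) / 3) · 9^(−9·11n)  →  0

Write N = 11n. Stirling: N! ~ sqrt(2π N)(N/e)^N and (9N)! ~ sqrt(2π·9N)·(9N/e)^(9N).
  (N!)^9/(9N)! ~ (2π N)^(9/2) (N/e)^(9N) / [sqrt(2π·9N) (9N/e)^(9N)]
     = (2π N)^(9/2) / sqrt(2π·9N) · (N/(9N))^(9N)
     = (2π N)^((9−1)/2) / 3 · 9^(−9N).
Since 9^9 > 1, the factor 9^(−9N) decays exponentially, so the ratio → 0. Substituting N = 11n gives the stated form.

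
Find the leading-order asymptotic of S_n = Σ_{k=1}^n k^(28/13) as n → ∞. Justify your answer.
S_n ~ (13/41) · n^(41/13)

Integral comparison: Σ_{k=1}^n k^(28/13) = ∫_0^n x^(28/13) dx + O(n^(28/13)). The integral is n^(1 + 28/13) / (1 + 28/13) = n^((28+13)/13) / ((28+13)/13) = (13/41) · n^(41/13).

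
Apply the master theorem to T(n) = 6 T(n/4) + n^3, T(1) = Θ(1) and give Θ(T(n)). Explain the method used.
T(n) = Θ(n^3)

log_4 6 ≈ 1.292. f(n) = n^3 dominates n^(log_4 6) since 3 > 1.292, and the regularity condition a·f(n/b) = 6·(n/4)^3 = (6/64)·n^3 ≤ c·f(n) holds with c = 6/64 ≈ 0.0938 < 1. So this is Case 3: T(n) = Θ(f(n)) = Θ(n^3).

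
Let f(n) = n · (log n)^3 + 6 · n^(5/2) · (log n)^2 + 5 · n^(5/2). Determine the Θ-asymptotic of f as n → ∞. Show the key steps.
f(n) ∈ Θ(n^(5/2) · (log n)^2)

Compare the terms by growth order. For large n, n^a · (log n)^b dominates n^a' · (log n)^b' iff a > a', or (a = a' and b > b'). Ranking the 3 terms shows the dominant one is 6 · n^(5/2) · (log n)^2. Hence f(n) ∈ Θ(n^(5/2) · (log n)^2).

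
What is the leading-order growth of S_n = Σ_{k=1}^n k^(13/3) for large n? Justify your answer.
S_n ~ (3/16) · n^(16/3)

Integral comparison: Σ_{k=1}^n k^(13/3) = ∫_0^n x^(13/3) dx + O(n^(13/3)). The integral is n^(1 + 13/3) / (1 + 13/3) = n^((13+3)/3) / ((13+3)/3) = (3/16) · n^(16/3).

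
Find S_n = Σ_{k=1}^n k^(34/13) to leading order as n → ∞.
S_n ~ (13/47) · n^(47/13)

Integral comparison: Σ_{k=1}^n k^(34/13) = ∫_0^n x^(34/13) dx + O(n^(34/13)). The integral is n^(1 + 34/13) / (1 + 34/13) = n^((34+13)/13) / ((34+13)/13) = (13/47) · n^(47/13).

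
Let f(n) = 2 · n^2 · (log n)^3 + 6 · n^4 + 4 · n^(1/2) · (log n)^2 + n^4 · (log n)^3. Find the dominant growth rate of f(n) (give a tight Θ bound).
f(n) ∈ Θ(n^4 · (log n)^3)

Compare the terms by growth order. For large n, n^a · (log n)^b dominates n^a' · (log n)^b' iff a > a', or (a = a' and b > b'). Ranking the 4 terms shows the dominant one is n^4 · (log n)^3. Hence f(n) ∈ Θ(n^4 · (log n)^3).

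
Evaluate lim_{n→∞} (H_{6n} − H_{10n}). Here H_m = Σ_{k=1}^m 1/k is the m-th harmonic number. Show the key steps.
lim = ln(6/10) = ln(3/5)

Euler-Maclaurin gives H_m = ln m + γ + 1/(2m) + O(1/m^2). The γ and O(1/m) terms cancel in the difference:
  H_{6n} − H_{10n} = ln(6n) − ln(10n) + O(1/n) = ln(6/10) + O(1/n).
Hence the limit is ln(6/10) = ln(3/5).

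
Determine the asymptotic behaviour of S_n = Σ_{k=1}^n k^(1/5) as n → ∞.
S_n ~ (5/6) · n^(6/5)

Integral comparison: Σ_{k=1}^n k^(1/5) = ∫_0^n x^(1/5) dx + O(n^(1/5)). The integral is n^(1 + 1/5) / (1 + 1/5) = n^((1+5)/5) / ((1+5)/5) = (5/6) · n^(6/5).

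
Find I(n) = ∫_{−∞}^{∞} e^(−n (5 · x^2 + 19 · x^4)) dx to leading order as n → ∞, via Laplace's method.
I(n) ~ sqrt(π/(5n))

φ(x) = 5 · x^2 + 19 · x^4 has its unique global minimum at x* = 0 (since φ'(x) = 10x + 76x^3 = 0 only at x = 0 for real x with both coefficients positive, and φ → ∞ as |x| → ∞). At x* = 0, φ(0) = 0 and φ''(0) = 10. Laplace's method then gives
  I(n) ~ sqrt(2π / (n · φ''(0))) · e^(−n φ(0)) = sqrt(2π / (10n)) = sqrt(π/(5n)).
The 19 · x^4 term contributes only at subleading order (an O(1/n) relative correction).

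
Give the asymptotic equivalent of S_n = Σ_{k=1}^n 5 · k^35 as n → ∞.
S_n ~ 5 · n^36 / 36

By integral comparison (Euler-Maclaurin), Σ_{k=1}^n 5 · k^35 = 5 · ∫_0^n x^35 dx + O(n^35) = 5 · n^36/36 + O(n^35). (Equivalently, Faulhaber's formula gives the same leading term.)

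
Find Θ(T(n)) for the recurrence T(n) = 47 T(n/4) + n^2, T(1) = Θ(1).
T(n) = Θ(n^(log_4 47))

Master theorem: compare f(n) = n^2 to n^(log_4 47) where log_4 47 ≈ 2.777. Since 2 < log_4 47, we have f(n) = O(n^(log_4 47 − ε)) for some ε > 0 — Case 1. Hence T(n) = Θ(n^(log_4 47)).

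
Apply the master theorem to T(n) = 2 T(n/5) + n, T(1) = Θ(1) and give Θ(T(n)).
T(n) = Θ(n)

log_5 2 ≈ 0.431. f(n) = n dominates n^(log_5 2) since 1 > 0.431, and the regularity condition a·f(n/b) = 2·(n/5)^1 = (2/5)·n ≤ c·f(n) holds with c = 2/5 ≈ 0.4 < 1. So this is Case 3: T(n) = Θ(f(n)) = Θ(n).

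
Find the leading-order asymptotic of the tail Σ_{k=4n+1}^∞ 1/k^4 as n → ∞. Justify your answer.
Σ_{k>4n} 1/k^4 ~ 1/(3 · (4n)^3)

Compare to the integral: ∫_{4n}^∞ x^(−4) dx = [−x^(−3)/3]_{4n}^∞ = 1/((4−1)·(4n)^3). Euler-Maclaurin then gives
  Σ_{k>4n} 1/k^4 = ∫_{4n}^∞ dx/x^4 − 1/(2·(4n)^4) + O(1/(4n)^5).
(Equivalently this is ζ(4) − Σ_{k≤4n} 1/k^4.)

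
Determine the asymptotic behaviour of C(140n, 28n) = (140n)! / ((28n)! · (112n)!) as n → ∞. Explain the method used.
C(140n, 28n) ~ (3125/256)^(28n) · sqrt(5/(8π·28n))

Write N = 28n. Apply Stirling to each factorial:
  (5N)! ~ sqrt(2π·5N) · (5N/e)^(5N),
  N! ~ sqrt(2π N) · (N/e)^N,
  (4N)! ~ sqrt(2π·4N) · (4N/e)^(4N).
The exponential factors combine to (5N)^(5N) / (N^N · (4N)^(4N)) = 5^(5N)/4^(4N) = (5^5/4^4)^N = (3125/256)^N.
The square-root prefactors combine to sqrt(2π·5N) / (sqrt(2π N)·sqrt(2π·4N)) = sqrt(5 / (2π·4·N)) = sqrt(5/(8π·28n)).
Substituting N = 28n: C(140n, 28n) ~ (3125/256)^(28n) · sqrt(5/(8π·28n)).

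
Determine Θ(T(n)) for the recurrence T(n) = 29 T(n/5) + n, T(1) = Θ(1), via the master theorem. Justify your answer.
T(n) = Θ(n^(log_5 29))

Master theorem: compare f(n) = n to n^(log_5 29) where log_5 29 ≈ 2.092. Since 1 < log_5 29, we have f(n) = O(n^(log_5 29 − ε)) for some ε > 0 — Case 1. Hence T(n) = Θ(n^(log_5 29)).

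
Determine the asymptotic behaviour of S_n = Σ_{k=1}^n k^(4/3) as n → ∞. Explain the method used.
S_n ~ (3/7) · n^(7/3)

Integral comparison: Σ_{k=1}^n k^(4/3) = ∫_0^n x^(4/3) dx + O(n^(4/3)). The integral is n^(1 + 4/3) / (1 + 4/3) = n^((4+3)/3) / ((4+3)/3) = (3/7) · n^(7/3).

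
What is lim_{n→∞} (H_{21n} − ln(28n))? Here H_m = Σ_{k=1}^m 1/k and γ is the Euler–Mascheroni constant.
lim = ln(3/4) + γ

By Euler-Maclaurin, H_m = ln m + γ + O(1/m). So
  H_{21n} − ln(28n) = ln(21n) + γ − ln(28n) + O(1/n)
                       = ln(21/28) + γ + O(1/n).
Hence the limit is ln(21/28) + γ (= ln(3/4)).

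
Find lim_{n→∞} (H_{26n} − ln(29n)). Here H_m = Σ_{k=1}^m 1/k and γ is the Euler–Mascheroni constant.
lim = ln(26/29) + γ

By Euler-Maclaurin, H_m = ln m + γ + O(1/m). So
  H_{26n} − ln(29n) = ln(26n) + γ − ln(29n) + O(1/n)
                       = ln(26/29) + γ + O(1/n).
Hence the limit is ln(26/29) + γ.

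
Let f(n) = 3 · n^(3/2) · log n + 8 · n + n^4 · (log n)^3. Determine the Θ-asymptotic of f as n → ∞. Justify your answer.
f(n) ∈ Θ(n^4 · (log n)^3)

Compare the terms by growth order. For large n, n^a · (log n)^b dominates n^a' · (log n)^b' iff a > a', or (a = a' and b > b'). Ranking the 3 terms shows the dominant one is n^4 · (log n)^3. Hence f(n) ∈ Θ(n^4 · (log n)^3).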